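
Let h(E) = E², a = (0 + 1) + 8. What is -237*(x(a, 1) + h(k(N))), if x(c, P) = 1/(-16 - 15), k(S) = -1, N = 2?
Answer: -7110/31 ≈ -229.35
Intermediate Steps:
a = 9 (a = 1 + 8 = 9)
x(c, P) = -1/31 (x(c, P) = 1/(-31) = -1/31)
-237*(x(a, 1) + h(k(N))) = -237*(-1/31 + (-1)²) = -237*(-1/31 + 1) = -237*30/31 = -7110/31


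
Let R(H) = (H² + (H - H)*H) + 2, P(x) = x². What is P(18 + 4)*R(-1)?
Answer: 1452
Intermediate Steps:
R(H) = 2 + H² (R(H) = (H² + 0*H) + 2 = (H² + 0) + 2 = H² + 2 = 2 + H²)
P(18 + 4)*R(-1) = (18 + 4)²*(2 + (-1)²) = 22²*(2 + 1) = 484*3 = 1452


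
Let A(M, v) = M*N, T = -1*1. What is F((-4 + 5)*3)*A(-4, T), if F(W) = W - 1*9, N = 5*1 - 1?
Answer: 96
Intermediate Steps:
T = -1
N = 4 (N = 5 - 1 = 4)
F(W) = -9 + W (F(W) = W - 9 = -9 + W)
A(M, v) = 4*M (A(M, v) = M*4 = 4*M)
F((-4 + 5)*3)*A(-4, T) = (-9 + (-4 + 5)*3)*(4*(-4)) = (-9 + 1*3)*(-16) = (-9 + 3)*(-16) = -6*(-16) = 96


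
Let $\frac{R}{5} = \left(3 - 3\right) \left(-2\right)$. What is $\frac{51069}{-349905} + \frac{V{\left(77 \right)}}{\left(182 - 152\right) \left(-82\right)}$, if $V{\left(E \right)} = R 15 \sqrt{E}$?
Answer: $- \frac{17023}{116635} \approx -0.14595$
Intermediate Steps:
$R = 0$ ($R = 5 \left(3 - 3\right) \left(-2\right) = 5 \cdot 0 \left(-2\right) = 5 \cdot 0 = 0$)
$V{\left(E \right)} = 0$ ($V{\left(E \right)} = 0 \cdot 15 \sqrt{E} = 0 \sqrt{E} = 0$)
$\frac{51069}{-349905} + \frac{V{\left(77 \right)}}{\left(182 - 152\right) \left(-82\right)} = \frac{51069}{-349905} + \frac{0}{\left(182 - 152\right) \left(-82\right)} = 51069 \left(- \frac{1}{349905}\right) + \frac{0}{30 \left(-82\right)} = - \frac{17023}{116635} + \frac{0}{-2460} = - \frac{17023}{116635} + 0 \left(- \frac{1}{2460}\right) = - \frac{17023}{116635} + 0 = - \frac{17023}{116635}$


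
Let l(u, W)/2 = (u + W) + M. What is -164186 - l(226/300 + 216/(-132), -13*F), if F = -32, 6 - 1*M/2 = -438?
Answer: -137603593/825 ≈ -1.6679e+5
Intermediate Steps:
M = 888 (M = 12 - 2*(-438) = 12 + 876 = 888)
l(u, W) = 1776 + 2*W + 2*u (l(u, W) = 2*((u + W) + 888) = 2*((W + u) + 888) = 2*(888 + W + u) = 1776 + 2*W + 2*u)
-164186 - l(226/300 + 216/(-132), -13*F) = -164186 - (1776 + 2*(-13*(-32)) + 2*(226/300 + 216/(-132))) = -164186 - (1776 + 2*416 + 2*(226*(1/300) + 216*(-1/132))) = -164186 - (1776 + 832 + 2*(113/150 - 18/11)) = -164186 - (1776 + 832 + 2*(-1457/1650)) = -164186 - (1776 + 832 - 1457/825) = -164186 - 1*2150143/825 = -164186 - 2150143/825 = -137603593/825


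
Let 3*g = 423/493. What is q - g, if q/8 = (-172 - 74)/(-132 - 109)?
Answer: 936243/118813 ≈ 7.8800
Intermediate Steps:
g = 141/493 (g = (423/493)/3 = (423*(1/493))/3 = (1/3)*(423/493) = 141/493 ≈ 0.28600)
q = 1968/241 (q = 8*((-172 - 74)/(-132 - 109)) = 8*(-246/(-241)) = 8*(-246*(-1/241)) = 8*(246/241) = 1968/241 ≈ 8.1660)
q - g = 1968/241 - 1*141/493 = 1968/241 - 141/493 = 936243/118813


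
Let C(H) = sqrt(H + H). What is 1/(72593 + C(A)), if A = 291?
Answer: 72593/5269743067 - sqrt(582)/5269743067 ≈ 1.3771e-5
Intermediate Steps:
C(H) = sqrt(2)*sqrt(H) (C(H) = sqrt(2*H) = sqrt(2)*sqrt(H))
1/(72593 + C(A)) = 1/(72593 + sqrt(2)*sqrt(291)) = 1/(72593 + sqrt(582))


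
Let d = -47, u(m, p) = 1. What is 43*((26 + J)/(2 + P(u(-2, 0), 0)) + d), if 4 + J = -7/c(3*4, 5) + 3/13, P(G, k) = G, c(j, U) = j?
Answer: -800617/468 ≈ -1710.7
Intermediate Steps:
J = -679/156 (J = -4 + (-7/(3*4) + 3/13) = -4 + (-7/12 + 3*(1/13)) = -4 + (-7*1/12 + 3/13) = -4 + (-7/12 + 3/13) = -4 - 55/156 = -679/156 ≈ -4.3526)
43*((26 + J)/(2 + P(u(-2, 0), 0)) + d) = 43*((26 - 679/156)/(2 + 1) - 47) = 43*((3377/156)/3 - 47) = 43*((3377/156)*(⅓) - 47) = 43*(3377/468 - 47) = 43*(-18619/468) = -800617/468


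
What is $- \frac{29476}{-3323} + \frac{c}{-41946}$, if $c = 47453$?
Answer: $\frac{1078713977}{139386558} \approx 7.739$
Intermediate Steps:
$- \frac{29476}{-3323} + \frac{c}{-41946} = - \frac{29476}{-3323} + \frac{47453}{-41946} = \left(-29476\right) \left(- \frac{1}{3323}\right) + 47453 \left(- \frac{1}{41946}\right) = \frac{29476}{3323} - \frac{47453}{41946} = \frac{1078713977}{139386558}$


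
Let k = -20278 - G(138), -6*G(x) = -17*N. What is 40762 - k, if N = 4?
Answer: 183154/3 ≈ 61051.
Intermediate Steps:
G(x) = 34/3 (G(x) = -(-17)*4/6 = -1/6*(-68) = 34/3)
k = -60868/3 (k = -20278 - 1*34/3 = -20278 - 34/3 = -60868/3 ≈ -20289.)
40762 - k = 40762 - 1*(-60868/3) = 40762 + 60868/3 = 183154/3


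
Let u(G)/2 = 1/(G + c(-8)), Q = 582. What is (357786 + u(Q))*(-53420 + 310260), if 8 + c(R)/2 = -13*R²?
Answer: 50449671918920/549 ≈ 9.1894e+10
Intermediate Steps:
c(R) = -16 - 26*R² (c(R) = -16 + 2*(-13*R²) = -16 - 26*R²)
u(G) = 2/(-1680 + G) (u(G) = 2/(G + (-16 - 26*(-8)²)) = 2/(G + (-16 - 26*64)) = 2/(G + (-16 - 1664)) = 2/(G - 1680) = 2/(-1680 + G))
(357786 + u(Q))*(-53420 + 310260) = (357786 + 2/(-1680 + 582))*(-53420 + 310260) = (357786 + 2/(-1098))*256840 = (357786 + 2*(-1/1098))*256840 = (357786 - 1/549)*256840 = (196424513/549)*256840 = 50449671918920/549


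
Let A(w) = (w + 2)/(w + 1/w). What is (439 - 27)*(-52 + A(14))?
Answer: -4128240/197 ≈ -20956.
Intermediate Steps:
A(w) = (2 + w)/(w + 1/w)
(439 - 27)*(-52 + A(14)) = (439 - 27)*(-52 + 14*(2 + 14)/(1 + 14²)) = 412*(-52 + 14*16/(1 + 196)) = 412*(-52 + 14*16/197) = 412*(-52 + 14*(1/197)*16) = 412*(-52 + 224/197) = 412*(-10020/197) = -4128240/197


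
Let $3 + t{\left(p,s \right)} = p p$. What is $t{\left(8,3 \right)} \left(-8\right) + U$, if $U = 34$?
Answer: $-454$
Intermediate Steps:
$t{\left(p,s \right)} = -3 + p^{2}$ ($t{\left(p,s \right)} = -3 + p p = -3 + p^{2}$)
$t{\left(8,3 \right)} \left(-8\right) + U = \left(-3 + 8^{2}\right) \left(-8\right) + 34 = \left(-3 + 64\right) \left(-8\right) + 34 = 61 \left(-8\right) + 34 = -488 + 34 = -454$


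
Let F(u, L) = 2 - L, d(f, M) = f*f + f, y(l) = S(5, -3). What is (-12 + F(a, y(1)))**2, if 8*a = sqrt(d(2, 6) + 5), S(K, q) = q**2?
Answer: 361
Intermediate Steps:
y(l) = 9 (y(l) = (-3)**2 = 9)
d(f, M) = f + f**2 (d(f, M) = f**2 + f = f + f**2)
a = sqrt(11)/8 (a = sqrt(2*(1 + 2) + 5)/8 = sqrt(2*3 + 5)/8 = sqrt(6 + 5)/8 = sqrt(11)/8 ≈ 0.41458)
(-12 + F(a, y(1)))**2 = (-12 + (2 - 1*9))**2 = (-12 + (2 - 9))**2 = (-12 - 7)**2 = (-19)**2 = 361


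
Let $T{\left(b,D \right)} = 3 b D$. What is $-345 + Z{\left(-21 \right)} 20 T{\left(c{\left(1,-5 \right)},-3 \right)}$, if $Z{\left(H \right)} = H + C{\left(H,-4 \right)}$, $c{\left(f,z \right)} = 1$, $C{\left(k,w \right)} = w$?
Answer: $4155$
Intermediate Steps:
$Z{\left(H \right)} = -4 + H$ ($Z{\left(H \right)} = H - 4 = -4 + H$)
$T{\left(b,D \right)} = 3 D b$
$-345 + Z{\left(-21 \right)} 20 T{\left(c{\left(1,-5 \right)},-3 \right)} = -345 + \left(-4 - 21\right) 20 \cdot 3 \left(-3\right) 1 = -345 - 25 \cdot 20 \left(-9\right) = -345 - -4500 = -345 + 4500 = 4155$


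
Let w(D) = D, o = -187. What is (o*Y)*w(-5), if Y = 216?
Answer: 201960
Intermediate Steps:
(o*Y)*w(-5) = -187*216*(-5) = -40392*(-5) = 201960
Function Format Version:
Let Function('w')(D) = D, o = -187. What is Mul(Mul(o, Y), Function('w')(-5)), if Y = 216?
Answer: 201960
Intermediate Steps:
Mul(Mul(o, Y), Function('w')(-5)) = Mul(Mul(-187, 216), -5) = Mul(-40392, -5) = 201960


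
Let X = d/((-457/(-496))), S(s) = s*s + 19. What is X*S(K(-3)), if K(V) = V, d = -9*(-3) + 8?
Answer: 486080/457 ≈ 1063.6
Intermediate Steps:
d = 35 (d = 27 + 8 = 35)
S(s) = 19 + s² (S(s) = s² + 19 = 19 + s²)
X = 17360/457 (X = 35/((-457/(-496))) = 35/((-457*(-1/496))) = 35/(457/496) = 35*(496/457) = 17360/457 ≈ 37.987)
X*S(K(-3)) = 17360*(19 + (-3)²)/457 = 17360*(19 + 9)/457 = (17360/457)*28 = 486080/457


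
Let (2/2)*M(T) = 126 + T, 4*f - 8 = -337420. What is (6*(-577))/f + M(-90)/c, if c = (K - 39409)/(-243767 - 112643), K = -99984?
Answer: 1082795676846/11758217729 ≈ 92.088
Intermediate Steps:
f = -84353 (f = 2 + (¼)*(-337420) = 2 - 84355 = -84353)
c = 139393/356410 (c = (-99984 - 39409)/(-243767 - 112643) = -139393/(-356410) = -139393*(-1/356410) = 139393/356410 ≈ 0.39110)
M(T) = 126 + T
(6*(-577))/f + M(-90)/c = (6*(-577))/(-84353) + (126 - 90)/(139393/356410) = -3462*(-1/84353) + 36*(356410/139393) = 3462/84353 + 12830760/139393 = 1082795676846/11758217729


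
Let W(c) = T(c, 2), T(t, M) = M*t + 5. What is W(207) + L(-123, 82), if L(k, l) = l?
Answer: 501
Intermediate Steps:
T(t, M) = 5 + M*t
W(c) = 5 + 2*c
W(207) + L(-123, 82) = (5 + 2*207) + 82 = (5 + 414) + 82 = 419 + 82 = 501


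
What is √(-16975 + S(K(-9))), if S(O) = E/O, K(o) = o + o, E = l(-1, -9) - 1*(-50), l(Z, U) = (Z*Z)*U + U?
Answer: I*√152791/3 ≈ 130.29*I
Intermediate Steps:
l(Z, U) = U + U*Z² (l(Z, U) = Z²*U + U = U*Z² + U = U + U*Z²)
E = 32 (E = -9*(1 + (-1)²) - 1*(-50) = -9*(1 + 1) + 50 = -9*2 + 50 = -18 + 50 = 32)
K(o) = 2*o
S(O) = 32/O
√(-16975 + S(K(-9))) = √(-16975 + 32/((2*(-9)))) = √(-16975 + 32/(-18)) = √(-16975 + 32*(-1/18)) = √(-16975 - 16/9) = √(-152791/9) = I*√152791/3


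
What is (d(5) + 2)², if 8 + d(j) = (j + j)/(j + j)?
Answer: 25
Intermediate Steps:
d(j) = -7 (d(j) = -8 + (j + j)/(j + j) = -8 + (2*j)/((2*j)) = -8 + (2*j)*(1/(2*j)) = -8 + 1 = -7)
(d(5) + 2)² = (-7 + 2)² = (-5)² = 25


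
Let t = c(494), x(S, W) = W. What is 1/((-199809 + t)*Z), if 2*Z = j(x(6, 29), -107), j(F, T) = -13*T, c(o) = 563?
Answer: -1/138575593 ≈ -7.2163e-9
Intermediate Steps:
t = 563
Z = 1391/2 (Z = (-13*(-107))/2 = (½)*1391 = 1391/2 ≈ 695.50)
1/((-199809 + t)*Z) = 1/((-199809 + 563)*(1391/2)) = (2/1391)/(-199246) = -1/199246*2/1391 = -1/138575593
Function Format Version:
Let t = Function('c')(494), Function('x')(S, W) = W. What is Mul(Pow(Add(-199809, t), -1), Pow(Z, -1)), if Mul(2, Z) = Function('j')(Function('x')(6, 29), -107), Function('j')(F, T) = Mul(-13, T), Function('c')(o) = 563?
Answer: Rational(-1, 138575593) ≈ -7.2163e-9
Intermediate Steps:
t = 563
Z = Rational(1391, 2) (Z = Mul(Rational(1, 2), Mul(-13, -107)) = Mul(Rational(1, 2), 1391) = Rational(1391, 2) ≈ 695.50)
Mul(Pow(Add(-199809, t), -1), Pow(Z, -1)) = Mul(Pow(Add(-199809, 563), -1), Pow(Rational(1391, 2), -1)) = Mul(Pow(-199246, -1), Rational(2, 1391)) = Mul(Rational(-1, 199246), Rational(2, 1391)) = Rational(-1, 138575593)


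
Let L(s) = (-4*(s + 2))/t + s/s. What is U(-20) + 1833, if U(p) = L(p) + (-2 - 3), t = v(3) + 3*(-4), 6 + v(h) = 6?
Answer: 1823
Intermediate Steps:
v(h) = 0 (v(h) = -6 + 6 = 0)
t = -12 (t = 0 + 3*(-4) = 0 - 12 = -12)
L(s) = 5/3 + s/3 (L(s) = -4*(s + 2)/(-12) + s/s = -4*(2 + s)*(-1/12) + 1 = (-8 - 4*s)*(-1/12) + 1 = (⅔ + s/3) + 1 = 5/3 + s/3)
U(p) = -10/3 + p/3 (U(p) = (5/3 + p/3) + (-2 - 3) = (5/3 + p/3) - 5 = -10/3 + p/3)
U(-20) + 1833 = (-10/3 + (⅓)*(-20)) + 1833 = (-10/3 - 20/3) + 1833 = -10 + 1833 = 1823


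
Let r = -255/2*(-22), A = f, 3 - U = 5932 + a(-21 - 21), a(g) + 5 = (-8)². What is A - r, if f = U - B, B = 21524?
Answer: -30317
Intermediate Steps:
a(g) = 59 (a(g) = -5 + (-8)² = -5 + 64 = 59)
U = -5988 (U = 3 - (5932 + 59) = 3 - 1*5991 = 3 - 5991 = -5988)
f = -27512 (f = -5988 - 1*21524 = -5988 - 21524 = -27512)
A = -27512
r = 2805 (r = -255/2*(-22) = 2805)
A - r = -27512 - 1*2805 = -27512 - 2805 = -30317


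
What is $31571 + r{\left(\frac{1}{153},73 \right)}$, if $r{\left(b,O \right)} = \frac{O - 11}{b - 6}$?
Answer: $\frac{28941121}{917} \approx 31561.0$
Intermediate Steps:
$r{\left(b,O \right)} = \frac{-11 + O}{-6 + b}$
$31571 + r{\left(\frac{1}{153},73 \right)} = 31571 + \frac{-11 + 73}{-6 + \frac{1}{153}} = 31571 + \frac{1}{-6 + \frac{1}{153}} \cdot 62 = 31571 + \frac{1}{- \frac{917}{153}} \cdot 62 = 31571 - \frac{9486}{917} = \frac{28941121}{917}$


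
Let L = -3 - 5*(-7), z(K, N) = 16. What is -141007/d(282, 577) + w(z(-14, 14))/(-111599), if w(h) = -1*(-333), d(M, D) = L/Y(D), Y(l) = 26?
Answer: -204571127837/1785584 ≈ -1.1457e+5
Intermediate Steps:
L = 32 (L = -3 + 35 = 32)
d(M, D) = 16/13 (d(M, D) = 32/26 = 32*(1/26) = 16/13)
w(h) = 333
-141007/d(282, 577) + w(z(-14, 14))/(-111599) = -141007/16/13 + 333/(-111599) = -141007*13/16 + 333*(-1/111599) = -1833091/16 - 333/111599 = -204571127837/1785584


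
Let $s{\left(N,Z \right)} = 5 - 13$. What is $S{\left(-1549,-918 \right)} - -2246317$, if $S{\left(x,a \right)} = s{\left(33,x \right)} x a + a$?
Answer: $-9130457$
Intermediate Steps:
$s{\left(N,Z \right)} = -8$ ($s{\left(N,Z \right)} = 5 - 13 = -8$)
$S{\left(x,a \right)} = a - 8 a x$ ($S{\left(x,a \right)} = - 8 x a + a = - 8 a x + a = a - 8 a x$)
$S{\left(-1549,-918 \right)} - -2246317 = - 918 \left(1 - -12392\right) - -2246317 = - 918 \left(1 + 12392\right) + 2246317 = \left(-918\right) 12393 + 2246317 = -11376774 + 2246317 = -9130457$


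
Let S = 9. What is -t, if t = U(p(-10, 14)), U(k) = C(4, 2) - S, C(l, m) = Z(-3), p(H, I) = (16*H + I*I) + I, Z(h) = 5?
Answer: 4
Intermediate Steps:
p(H, I) = I + I² + 16*H (p(H, I) = (16*H + I²) + I = (I² + 16*H) + I = I + I² + 16*H)
C(l, m) = 5
U(k) = -4 (U(k) = 5 - 1*9 = 5 - 9 = -4)
t = -4
-t = -1*(-4) = 4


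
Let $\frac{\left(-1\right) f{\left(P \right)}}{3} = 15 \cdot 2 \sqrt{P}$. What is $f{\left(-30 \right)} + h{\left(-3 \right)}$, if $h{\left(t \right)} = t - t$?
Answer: $- 90 i \sqrt{30} \approx - 492.95 i$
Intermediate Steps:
$h{\left(t \right)} = 0$
$f{\left(P \right)} = - 90 \sqrt{P}$ ($f{\left(P \right)} = - 3 \cdot 15 \cdot 2 \sqrt{P} = - 3 \cdot 30 \sqrt{P} = - 90 \sqrt{P}$)
$f{\left(-30 \right)} + h{\left(-3 \right)} = - 90 \sqrt{-30} + 0 = - 90 i \sqrt{30} + 0 = - 90 i \sqrt{30}$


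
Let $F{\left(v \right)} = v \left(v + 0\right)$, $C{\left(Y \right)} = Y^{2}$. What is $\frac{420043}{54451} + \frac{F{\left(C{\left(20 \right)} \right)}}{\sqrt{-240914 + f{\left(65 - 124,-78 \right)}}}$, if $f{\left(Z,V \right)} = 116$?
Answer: $\frac{420043}{54451} - \frac{80000 i \sqrt{240798}}{120399} \approx 7.7141 - 326.06 i$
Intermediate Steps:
$F{\left(v \right)} = v^{2}$ ($F{\left(v \right)} = v v = v^{2}$)
$\frac{420043}{54451} + \frac{F{\left(C{\left(20 \right)} \right)}}{\sqrt{-240914 + f{\left(65 - 124,-78 \right)}}} = \frac{420043}{54451} + \frac{\left(20^{2}\right)^{2}}{\sqrt{-240914 + 116}} = 420043 \cdot \frac{1}{54451} + \frac{400^{2}}{\sqrt{-240798}} = \frac{420043}{54451} + \frac{160000}{i \sqrt{240798}} = \frac{420043}{54451} + 160000 \left(- \frac{i \sqrt{240798}}{240798}\right) = \frac{420043}{54451} - \frac{80000 i \sqrt{240798}}{120399}$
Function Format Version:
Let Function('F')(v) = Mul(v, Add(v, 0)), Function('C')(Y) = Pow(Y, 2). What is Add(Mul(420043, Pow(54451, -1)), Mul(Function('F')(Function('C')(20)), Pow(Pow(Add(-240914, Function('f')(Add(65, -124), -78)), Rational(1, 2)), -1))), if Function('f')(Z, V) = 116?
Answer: Add(Rational(420043, 54451), Mul(Rational(-80000, 120399), I, Pow(240798, Rational(1, 2)))) ≈ Add(7.7141, Mul(-326.06, I))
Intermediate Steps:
Function('F')(v) = Pow(v, 2) (Function('F')(v) = Mul(v, v) = Pow(v, 2))
Add(Mul(420043, Pow(54451, -1)), Mul(Function('F')(Function('C')(20)), Pow(Pow(Add(-240914, Function('f')(Add(65, -124), -78)), Rational(1, 2)), -1))) = Add(Mul(420043, Pow(54451, -1)), Mul(Pow(Pow(20, 2), 2), Pow(Pow(Add(-240914, 116), Rational(1, 2)), -1))) = Add(Mul(420043, Rational(1, 54451)), Mul(Pow(400, 2), Pow(Pow(-240798, Rational(1, 2)), -1))) = Add(Rational(420043, 54451), Mul(160000, Pow(Mul(I, Pow(240798, Rational(1, 2))), -1))) = Add(Rational(420043, 54451), Mul(160000, Mul(Rational(-1, 240798), I, Pow(240798, Rational(1, 2))))) = Add(Rational(420043, 54451), Mul(Rational(-80000, 120399), I, Pow(240798, Rational(1, 2))))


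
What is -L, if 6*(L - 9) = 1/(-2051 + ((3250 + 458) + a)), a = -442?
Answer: -65611/7290 ≈ -9.0001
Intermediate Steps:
L = 65611/7290 (L = 9 + 1/(6*(-2051 + ((3250 + 458) - 442))) = 9 + 1/(6*(-2051 + (3708 - 442))) = 9 + 1/(6*(-2051 + 3266)) = 9 + (⅙)/1215 = 9 + (⅙)*(1/1215) = 9 + 1/7290 = 65611/7290 ≈ 9.0001)
-L = -1*65611/7290 = -65611/7290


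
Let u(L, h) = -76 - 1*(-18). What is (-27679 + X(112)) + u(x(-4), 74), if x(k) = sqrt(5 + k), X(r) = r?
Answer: -27625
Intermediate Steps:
u(L, h) = -58 (u(L, h) = -76 + 18 = -58)
(-27679 + X(112)) + u(x(-4), 74) = (-27679 + 112) - 58 = -27567 - 58 = -27625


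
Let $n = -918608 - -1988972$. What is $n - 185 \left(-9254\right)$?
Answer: $2782354$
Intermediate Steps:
$n = 1070364$ ($n = -918608 + 1988972 = 1070364$)
$n - 185 \left(-9254\right) = 1070364 - 185 \left(-9254\right) = 1070364 - -1711990 = 1070364 + 1711990 = 2782354$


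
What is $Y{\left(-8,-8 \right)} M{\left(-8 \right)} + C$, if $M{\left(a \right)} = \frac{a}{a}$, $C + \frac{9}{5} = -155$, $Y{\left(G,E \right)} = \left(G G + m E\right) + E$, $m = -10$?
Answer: $- \frac{104}{5} \approx -20.8$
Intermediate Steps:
$Y{\left(G,E \right)} = G^{2} - 9 E$ ($Y{\left(G,E \right)} = \left(G G - 10 E\right) + E = \left(G^{2} - 10 E\right) + E = G^{2} - 9 E$)
$C = - \frac{784}{5}$ ($C = - \frac{9}{5} - 155 = - \frac{784}{5} \approx -156.8$)
$M{\left(a \right)} = 1$
$Y{\left(-8,-8 \right)} M{\left(-8 \right)} + C = \left(\left(-8\right)^{2} - -72\right) 1 - \frac{784}{5} = \left(64 + 72\right) 1 - \frac{784}{5} = 136 \cdot 1 - \frac{784}{5} = 136 - \frac{784}{5} = - \frac{104}{5}$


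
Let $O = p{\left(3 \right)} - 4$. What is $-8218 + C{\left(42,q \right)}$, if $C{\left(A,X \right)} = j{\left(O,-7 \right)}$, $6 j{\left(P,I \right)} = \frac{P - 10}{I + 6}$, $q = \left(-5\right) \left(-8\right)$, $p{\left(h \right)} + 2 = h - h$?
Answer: $- \frac{24646}{3} \approx -8215.3$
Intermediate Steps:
$p{\left(h \right)} = -2$ ($p{\left(h \right)} = -2 + \left(h - h\right) = -2 + 0 = -2$)
$O = -6$ ($O = -2 - 4 = -6$)
$q = 40$
$j{\left(P,I \right)} = \frac{-10 + P}{6 \left(6 + I\right)}$ ($j{\left(P,I \right)} = \frac{\left(P - 10\right) \frac{1}{I + 6}}{6} = \frac{\left(-10 + P\right) \frac{1}{6 + I}}{6} = \frac{\frac{1}{6 + I} \left(-10 + P\right)}{6} = \frac{-10 + P}{6 \left(6 + I\right)}$)
$C{\left(A,X \right)} = \frac{8}{3}$ ($C{\left(A,X \right)} = \frac{-10 - 6}{6 \left(6 - 7\right)} = \frac{1}{6} \frac{1}{-1} \left(-16\right) = \frac{1}{6} \left(-1\right) \left(-16\right) = \frac{8}{3}$)
$-8218 + C{\left(42,q \right)} = -8218 + \frac{8}{3} = - \frac{24646}{3}$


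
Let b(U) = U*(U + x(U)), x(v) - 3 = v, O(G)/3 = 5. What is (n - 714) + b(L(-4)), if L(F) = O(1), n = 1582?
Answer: 1363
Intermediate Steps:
O(G) = 15 (O(G) = 3*5 = 15)
x(v) = 3 + v
L(F) = 15
b(U) = U*(3 + 2*U) (b(U) = U*(U + (3 + U)) = U*(3 + 2*U))
(n - 714) + b(L(-4)) = (1582 - 714) + 15*(3 + 2*15) = 868 + 15*(3 + 30) = 868 + 15*33 = 868 + 495 = 1363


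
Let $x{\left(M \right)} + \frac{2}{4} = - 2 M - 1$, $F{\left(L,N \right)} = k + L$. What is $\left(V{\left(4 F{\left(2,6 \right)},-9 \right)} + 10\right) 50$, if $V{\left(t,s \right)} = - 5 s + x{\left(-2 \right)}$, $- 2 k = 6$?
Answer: $2875$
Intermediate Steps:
$k = -3$ ($k = \left(- \frac{1}{2}\right) 6 = -3$)
$F{\left(L,N \right)} = -3 + L$
$x{\left(M \right)} = - \frac{3}{2} - 2 M$ ($x{\left(M \right)} = - \frac{1}{2} - \left(1 + 2 M\right) = - \frac{3}{2} - 2 M$)
$V{\left(t,s \right)} = \frac{5}{2} - 5 s$ ($V{\left(t,s \right)} = - 5 s - - \frac{5}{2} = - 5 s + \left(- \frac{3}{2} + 4\right) = - 5 s + \frac{5}{2} = \frac{5}{2} - 5 s$)
$\left(V{\left(4 F{\left(2,6 \right)},-9 \right)} + 10\right) 50 = \left(\left(\frac{5}{2} - -45\right) + 10\right) 50 = \left(\left(\frac{5}{2} + 45\right) + 10\right) 50 = \left(\frac{95}{2} + 10\right) 50 = \frac{115}{2} \cdot 50 = 2875$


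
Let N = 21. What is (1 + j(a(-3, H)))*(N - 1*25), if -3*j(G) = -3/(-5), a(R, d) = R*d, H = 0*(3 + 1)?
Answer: -16/5 ≈ -3.2000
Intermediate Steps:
H = 0 (H = 0*4 = 0)
j(G) = -⅕ (j(G) = -(-1)/(-5) = -(-1)*(-1)/5 = -⅓*⅗ = -⅕)
(1 + j(a(-3, H)))*(N - 1*25) = (1 - ⅕)*(21 - 1*25) = 4*(21 - 25)/5 = (⅘)*(-4) = -16/5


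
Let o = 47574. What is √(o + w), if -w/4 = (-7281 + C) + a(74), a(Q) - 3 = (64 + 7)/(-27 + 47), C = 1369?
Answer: √1779895/5 ≈ 266.83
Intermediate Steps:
a(Q) = 131/20 (a(Q) = 3 + (64 + 7)/(-27 + 47) = 3 + 71/20 = 131/20)
w = 118109/5 (w = -4*((-7281 + 1369) + 131/20) = -4*(-5912 + 131/20) = -4*(-118109/20) = 118109/5 ≈ 23622.)
√(o + w) = √(47574 + 118109/5) = √(355979/5) = √1779895/5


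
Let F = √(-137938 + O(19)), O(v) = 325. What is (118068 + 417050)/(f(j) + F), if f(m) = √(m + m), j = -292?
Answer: -535118*I/(√137613 + 2*√146) ≈ -1354.3*I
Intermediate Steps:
f(m) = √2*√m (f(m) = √(2*m) = √2*√m)
F = I*√137613 (F = √(-137938 + 325) = √(-137613) = I*√137613 ≈ 370.96*I)
(118068 + 417050)/(f(j) + F) = (118068 + 417050)/(√2*√(-292) + I*√137613) = 535118/(√2*(2*I*√73) + I*√137613) = 535118/(2*I*√146 + I*√137613) = 535118/(I*√137613 + 2*I*√146)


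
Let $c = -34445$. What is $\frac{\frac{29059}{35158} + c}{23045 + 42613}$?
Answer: $- \frac{1210988251}{2308403964} \approx -0.5246$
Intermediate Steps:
$\frac{\frac{29059}{35158} + c}{23045 + 42613} = \frac{\frac{29059}{35158} - 34445}{23045 + 42613} = \frac{29059 \cdot \frac{1}{35158} - 34445}{65658} = \left(\frac{29059}{35158} - 34445\right) \frac{1}{65658} = \left(- \frac{1210988251}{35158}\right) \frac{1}{65658} = - \frac{1210988251}{2308403964}$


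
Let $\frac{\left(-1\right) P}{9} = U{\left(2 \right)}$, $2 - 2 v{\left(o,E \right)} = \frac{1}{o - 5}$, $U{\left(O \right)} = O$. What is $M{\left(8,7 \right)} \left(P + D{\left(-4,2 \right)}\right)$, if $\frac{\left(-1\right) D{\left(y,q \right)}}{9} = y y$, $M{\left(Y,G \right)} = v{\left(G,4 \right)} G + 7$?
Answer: $- \frac{3969}{2} \approx -1984.5$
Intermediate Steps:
$v{\left(o,E \right)} = 1 - \frac{1}{2 \left(-5 + o\right)}$ ($v{\left(o,E \right)} = 1 - \frac{1}{2 \left(o - 5\right)} = 1 - \frac{1}{2 \left(-5 + o\right)}$)
$M{\left(Y,G \right)} = 7 + \frac{G \left(- \frac{11}{2} + G\right)}{-5 + G}$ ($M{\left(Y,G \right)} = \frac{- \frac{11}{2} + G}{-5 + G} G + 7 = \frac{G \left(- \frac{11}{2} + G\right)}{-5 + G} + 7 = 7 + \frac{G \left(- \frac{11}{2} + G\right)}{-5 + G}$)
$D{\left(y,q \right)} = - 9 y^{2}$ ($D{\left(y,q \right)} = - 9 y y = - 9 y^{2}$)
$P = -18$ ($P = \left(-9\right) 2 = -18$)
$M{\left(8,7 \right)} \left(P + D{\left(-4,2 \right)}\right) = \frac{-35 + 7^{2} + \frac{3}{2} \cdot 7}{-5 + 7} \left(-18 - 9 \left(-4\right)^{2}\right) = \frac{-35 + 49 + \frac{21}{2}}{2} \left(-18 - 144\right) = \frac{1}{2} \cdot \frac{49}{2} \left(-18 - 144\right) = \frac{49}{4} \left(-162\right) = - \frac{3969}{2}$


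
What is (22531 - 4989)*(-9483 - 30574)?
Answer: -702679894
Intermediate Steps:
(22531 - 4989)*(-9483 - 30574) = 17542*(-40057) = -702679894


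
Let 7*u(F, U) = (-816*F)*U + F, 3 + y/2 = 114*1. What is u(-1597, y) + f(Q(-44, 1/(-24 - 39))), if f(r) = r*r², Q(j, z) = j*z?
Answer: 10334019194171/250047 ≈ 4.1328e+7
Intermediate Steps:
f(r) = r³
y = 222 (y = -6 + 2*(114*1) = -6 + 2*114 = -6 + 228 = 222)
u(F, U) = F/7 - 816*F*U/7 (u(F, U) = ((-816*F)*U + F)/7 = (-816*F*U + F)/7 = (F - 816*F*U)/7 = F/7 - 816*F*U/7)
u(-1597, y) + f(Q(-44, 1/(-24 - 39))) = (⅐)*(-1597)*(1 - 816*222) + (-44/(-24 - 39))³ = (⅐)*(-1597)*(1 - 181152) + (-44/(-63))³ = (⅐)*(-1597)*(-181151) + (-44*(-1/63))³ = 289298147/7 + (44/63)³ = 289298147/7 + 85184/250047 = 10334019194171/250047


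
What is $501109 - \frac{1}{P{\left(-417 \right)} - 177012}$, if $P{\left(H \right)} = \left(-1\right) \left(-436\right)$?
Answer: $\frac{88483822785}{176576} \approx 5.0111 \cdot 10^{5}$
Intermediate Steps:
$P{\left(H \right)} = 436$
$501109 - \frac{1}{P{\left(-417 \right)} - 177012} = 501109 - \frac{1}{436 - 177012} = 501109 - \frac{1}{-176576} = 501109 - - \frac{1}{176576} = 501109 + \frac{1}{176576} = \frac{88483822785}{176576}$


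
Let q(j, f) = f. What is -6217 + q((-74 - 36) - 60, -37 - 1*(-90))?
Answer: -6164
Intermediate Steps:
-6217 + q((-74 - 36) - 60, -37 - 1*(-90)) = -6217 + (-37 - 1*(-90)) = -6217 + (-37 + 90) = -6217 + 53 = -6164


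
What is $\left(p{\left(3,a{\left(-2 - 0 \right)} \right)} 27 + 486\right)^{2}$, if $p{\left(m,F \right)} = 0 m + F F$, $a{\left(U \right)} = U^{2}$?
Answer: $842724$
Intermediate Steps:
$p{\left(m,F \right)} = F^{2}$ ($p{\left(m,F \right)} = 0 + F^{2} = F^{2}$)
$\left(p{\left(3,a{\left(-2 - 0 \right)} \right)} 27 + 486\right)^{2} = \left(\left(\left(-2 - 0\right)^{2}\right)^{2} \cdot 27 + 486\right)^{2} = \left(\left(\left(-2 + 0\right)^{2}\right)^{2} \cdot 27 + 486\right)^{2} = \left(\left(\left(-2\right)^{2}\right)^{2} \cdot 27 + 486\right)^{2} = \left(4^{2} \cdot 27 + 486\right)^{2} = \left(16 \cdot 27 + 486\right)^{2} = \left(432 + 486\right)^{2} = 918^{2} = 842724$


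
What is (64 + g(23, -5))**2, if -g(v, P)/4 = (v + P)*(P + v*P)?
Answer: 75759616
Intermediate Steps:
g(v, P) = -4*(P + v)*(P + P*v) (g(v, P) = -4*(v + P)*(P + v*P) = -4*(P + v)*(P + P*v))
(64 + g(23, -5))**2 = (64 - 4*(-5)*(-5 + 23 + 23**2 - 5*23))**2 = (64 - 4*(-5)*(-5 + 23 + 529 - 115))**2 = (64 - 4*(-5)*432)**2 = (64 + 8640)**2 = 8704**2 = 75759616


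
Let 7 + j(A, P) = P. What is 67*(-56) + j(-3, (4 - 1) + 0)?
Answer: -3756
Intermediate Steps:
j(A, P) = -7 + P
67*(-56) + j(-3, (4 - 1) + 0) = 67*(-56) + (-7 + ((4 - 1) + 0)) = -3752 + (-7 + (3 + 0)) = -3752 + (-7 + 3) = -3752 - 4 = -3756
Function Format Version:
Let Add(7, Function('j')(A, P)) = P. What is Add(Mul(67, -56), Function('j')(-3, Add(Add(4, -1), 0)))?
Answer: -3756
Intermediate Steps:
Function('j')(A, P) = Add(-7, P)
Add(Mul(67, -56), Function('j')(-3, Add(Add(4, -1), 0))) = Add(Mul(67, -56), Add(-7, Add(Add(4, -1), 0))) = Add(-3752, Add(-7, Add(3, 0))) = Add(-3752, Add(-7, 3)) = Add(-3752, -4) = -3756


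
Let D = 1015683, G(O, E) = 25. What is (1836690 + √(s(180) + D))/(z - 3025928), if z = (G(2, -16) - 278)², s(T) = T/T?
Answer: -1836690/2961919 - 2*√253921/2961919 ≈ -0.62044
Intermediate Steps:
s(T) = 1
z = 64009 (z = (25 - 278)² = (-253)² = 64009)
(1836690 + √(s(180) + D))/(z - 3025928) = (1836690 + √(1 + 1015683))/(64009 - 3025928) = (1836690 + √1015684)/(-2961919) = (1836690 + 2*√253921)*(-1/2961919) = -1836690/2961919 - 2*√253921/2961919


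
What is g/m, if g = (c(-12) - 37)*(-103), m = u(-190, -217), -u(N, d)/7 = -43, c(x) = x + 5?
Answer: 4532/301 ≈ 15.056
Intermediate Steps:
c(x) = 5 + x
u(N, d) = 301 (u(N, d) = -7*(-43) = 301)
m = 301
g = 4532 (g = ((5 - 12) - 37)*(-103) = (-7 - 37)*(-103) = -44*(-103) = 4532)
g/m = 4532/301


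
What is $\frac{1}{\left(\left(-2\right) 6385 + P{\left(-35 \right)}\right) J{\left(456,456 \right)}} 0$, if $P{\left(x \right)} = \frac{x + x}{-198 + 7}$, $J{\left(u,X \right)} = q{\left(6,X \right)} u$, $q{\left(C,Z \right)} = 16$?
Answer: $0$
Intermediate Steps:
$J{\left(u,X \right)} = 16 u$
$P{\left(x \right)} = - \frac{2 x}{191}$ ($P{\left(x \right)} = \frac{2 x}{-191} = 2 x \left(- \frac{1}{191}\right) = - \frac{2 x}{191}$)
$\frac{1}{\left(\left(-2\right) 6385 + P{\left(-35 \right)}\right) J{\left(456,456 \right)}} 0 = \frac{1}{\left(\left(-2\right) 6385 - - \frac{70}{191}\right) 16 \cdot 456} \cdot 0 = \frac{1}{\left(-12770 + \frac{70}{191}\right) 7296} \cdot 0 = \frac{1}{- \frac{2439000}{191}} \cdot \frac{1}{7296} \cdot 0 = \left(- \frac{191}{2439000}\right) \frac{1}{7296} \cdot 0 = \left(- \frac{191}{17794944000}\right) 0 = 0$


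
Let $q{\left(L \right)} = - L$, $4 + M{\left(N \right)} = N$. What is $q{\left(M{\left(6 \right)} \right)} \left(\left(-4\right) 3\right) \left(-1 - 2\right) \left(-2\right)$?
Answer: $144$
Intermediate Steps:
$M{\left(N \right)} = -4 + N$
$q{\left(M{\left(6 \right)} \right)} \left(\left(-4\right) 3\right) \left(-1 - 2\right) \left(-2\right) = - (-4 + 6) \left(\left(-4\right) 3\right) \left(-1 - 2\right) \left(-2\right) = \left(-1\right) 2 \left(-12\right) \left(\left(-3\right) \left(-2\right)\right) = \left(-2\right) \left(-12\right) 6 = 24 \cdot 6 = 144$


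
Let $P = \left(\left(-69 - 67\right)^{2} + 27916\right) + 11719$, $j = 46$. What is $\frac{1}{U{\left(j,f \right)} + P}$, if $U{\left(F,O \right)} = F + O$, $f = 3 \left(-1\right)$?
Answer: $\frac{1}{58174} \approx 1.719 \cdot 10^{-5}$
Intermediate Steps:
$f = -3$
$P = 58131$ ($P = \left(\left(-136\right)^{2} + 27916\right) + 11719 = \left(18496 + 27916\right) + 11719 = 46412 + 11719 = 58131$)
$\frac{1}{U{\left(j,f \right)} + P} = \frac{1}{\left(46 - 3\right) + 58131} = \frac{1}{43 + 58131} = \frac{1}{58174}$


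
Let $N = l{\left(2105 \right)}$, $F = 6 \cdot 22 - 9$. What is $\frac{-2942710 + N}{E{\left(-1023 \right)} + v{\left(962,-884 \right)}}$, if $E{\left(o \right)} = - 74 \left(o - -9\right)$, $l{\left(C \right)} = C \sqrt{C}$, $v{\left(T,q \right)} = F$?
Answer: $- \frac{2942710}{75159} + \frac{2105 \sqrt{2105}}{75159} \approx -37.868$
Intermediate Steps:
$F = 123$ ($F = 132 - 9 = 123$)
$v{\left(T,q \right)} = 123$
$l{\left(C \right)} = C^{\frac{3}{2}}$
$N = 2105 \sqrt{2105}$ ($N = 2105^{\frac{3}{2}} = 2105 \sqrt{2105} \approx 96578.0$)
$E{\left(o \right)} = -666 - 74 o$ ($E{\left(o \right)} = - 74 \left(o + 9\right) = - 74 \left(9 + o\right) = -666 - 74 o$)
$\frac{-2942710 + N}{E{\left(-1023 \right)} + v{\left(962,-884 \right)}} = \frac{-2942710 + 2105 \sqrt{2105}}{\left(-666 - -75702\right) + 123} = \frac{-2942710 + 2105 \sqrt{2105}}{\left(-666 + 75702\right) + 123} = \frac{-2942710 + 2105 \sqrt{2105}}{75036 + 123} = \frac{-2942710 + 2105 \sqrt{2105}}{75159} = \left(-2942710 + 2105 \sqrt{2105}\right) \frac{1}{75159} = - \frac{2942710}{75159} + \frac{2105 \sqrt{2105}}{75159}$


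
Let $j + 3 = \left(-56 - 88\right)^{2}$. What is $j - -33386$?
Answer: $54119$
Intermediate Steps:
$j = 20733$ ($j = -3 + \left(-56 - 88\right)^{2} = -3 + \left(-144\right)^{2} = -3 + 20736 = 20733$)
$j - -33386 = 20733 - -33386 = 20733 + 33386 = 54119$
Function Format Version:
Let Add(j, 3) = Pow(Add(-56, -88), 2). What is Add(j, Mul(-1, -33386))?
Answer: 54119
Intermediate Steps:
j = 20733 (j = Add(-3, Pow(Add(-56, -88), 2)) = Add(-3, Pow(-144, 2)) = Add(-3, 20736) = 20733)
Add(j, Mul(-1, -33386)) = Add(20733, Mul(-1, -33386)) = Add(20733, 33386) = 54119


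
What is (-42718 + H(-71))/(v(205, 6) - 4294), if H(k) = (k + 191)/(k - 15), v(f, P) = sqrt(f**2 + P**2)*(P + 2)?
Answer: 1971948649/169275219 + 3673868*sqrt(42061)/169275219 ≈ 16.100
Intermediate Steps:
v(f, P) = sqrt(P**2 + f**2)*(2 + P)
H(k) = (191 + k)/(-15 + k)
(-42718 + H(-71))/(v(205, 6) - 4294) = (-42718 + (191 - 71)/(-15 - 71))/(sqrt(6**2 + 205**2)*(2 + 6) - 4294) = (-42718 + 120/(-86))/(sqrt(36 + 42025)*8 - 4294) = (-42718 - 1/86*120)/(sqrt(42061)*8 - 4294) = (-42718 - 60/43)/(8*sqrt(42061) - 4294) = -1836934/(43*(-4294 + 8*sqrt(42061)))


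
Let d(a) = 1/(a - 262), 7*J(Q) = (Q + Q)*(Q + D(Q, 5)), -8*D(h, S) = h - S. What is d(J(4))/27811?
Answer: -1/7155373 ≈ -1.3976e-7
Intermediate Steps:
D(h, S) = -h/8 + S/8 (D(h, S) = -(h - S)/8 = -h/8 + S/8)
J(Q) = 2*Q*(5/8 + 7*Q/8)/7 (J(Q) = ((Q + Q)*(Q + (-Q/8 + (⅛)*5)))/7 = ((2*Q)*(Q + (-Q/8 + 5/8)))/7 = ((2*Q)*(Q + (5/8 - Q/8)))/7 = ((2*Q)*(5/8 + 7*Q/8))/7 = (2*Q*(5/8 + 7*Q/8))/7 = 2*Q*(5/8 + 7*Q/8)/7)
d(a) = 1/(-262 + a)
d(J(4))/27811 = 1/(-262 + (1/28)*4*(5 + 7*4)*27811) = (1/27811)/(-262 + (1/28)*4*(5 + 28)) = (1/27811)/(-262 + (1/28)*4*33) = (1/27811)/(-262 + 33/7) = (1/27811)/(-1801/7) = -7/1801*1/27811 = -1/7155373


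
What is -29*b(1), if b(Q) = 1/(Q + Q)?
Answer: -29/2 ≈ -14.500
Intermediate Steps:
b(Q) = 1/(2*Q)
-29*b(1) = -29/(2*1) = -29/2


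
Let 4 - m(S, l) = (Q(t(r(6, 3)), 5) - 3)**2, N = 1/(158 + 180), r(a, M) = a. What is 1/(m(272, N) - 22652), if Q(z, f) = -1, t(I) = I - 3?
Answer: -1/22664 ≈ -4.4123e-5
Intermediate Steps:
t(I) = -3 + I
N = 1/338 ≈ 0.0029586
m(S, l) = -12 (m(S, l) = 4 - (-1 - 3)**2 = 4 - 1*(-4)**2 = 4 - 1*16 = 4 - 16 = -12)
1/(m(272, N) - 22652) = 1/(-12 - 22652) = 1/(-22664) = -1/22664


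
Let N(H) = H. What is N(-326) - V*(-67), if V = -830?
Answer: -55936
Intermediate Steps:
N(-326) - V*(-67) = -326 - (-830)*(-67) = -326 - 1*55610 = -326 - 55610 = -55936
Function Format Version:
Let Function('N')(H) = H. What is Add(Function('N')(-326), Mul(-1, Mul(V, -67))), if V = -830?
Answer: -55936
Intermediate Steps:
Add(Function('N')(-326), Mul(-1, Mul(V, -67))) = Add(-326, Mul(-1, Mul(-830, -67))) = Add(-326, Mul(-1, 55610)) = Add(-326, -55610) = -55936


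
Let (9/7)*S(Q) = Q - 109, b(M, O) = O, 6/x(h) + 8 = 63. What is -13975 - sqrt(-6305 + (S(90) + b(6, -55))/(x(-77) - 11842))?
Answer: -13975 - I*sqrt(1504439413629110)/488478 ≈ -13975.0 - 79.404*I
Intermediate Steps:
x(h) = 6/55 (x(h) = 6/(-8 + 63) = 6/55)
S(Q) = -763/9 + 7*Q/9 (S(Q) = 7*(Q - 109)/9 = 7*(-109 + Q)/9 = -763/9 + 7*Q/9)
-13975 - sqrt(-6305 + (S(90) + b(6, -55))/(x(-77) - 11842)) = -13975 - sqrt(-6305 + ((-763/9 + (7/9)*90) - 55)/(6/55 - 11842)) = -13975 - sqrt(-6305 + ((-763/9 + 70) - 55)/(-651304/55)) = -13975 - sqrt(-6305 + (-133/9 - 55)*(-55/651304)) = -13975 - sqrt(-6305 - 628/9*(-55/651304)) = -13975 - sqrt(-6305 + 8635/1465434) = -13975 - sqrt(-9239552735/1465434) = -13975 - I*sqrt(1504439413629110)/488478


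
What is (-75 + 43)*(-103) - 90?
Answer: 3206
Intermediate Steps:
(-75 + 43)*(-103) - 90 = -32*(-103) - 90 = 3296 - 90 = 3206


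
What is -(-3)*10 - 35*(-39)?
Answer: 1395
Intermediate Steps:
-(-3)*10 - 35*(-39) = -3*(-10) + 1365 = 30 + 1365 = 1395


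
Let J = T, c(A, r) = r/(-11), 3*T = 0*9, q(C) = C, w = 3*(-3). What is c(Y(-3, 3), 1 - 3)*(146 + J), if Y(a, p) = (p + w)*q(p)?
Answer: 292/11 ≈ 26.545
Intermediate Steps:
w = -9
T = 0 (T = (0*9)/3 = (⅓)*0 = 0)
Y(a, p) = p*(-9 + p) (Y(a, p) = (p - 9)*p = (-9 + p)*p = p*(-9 + p))
c(A, r) = -r/11 (c(A, r) = r*(-1/11) = -r/11)
J = 0
c(Y(-3, 3), 1 - 3)*(146 + J) = (-(1 - 3)/11)*(146 + 0) = -1/11*(-2)*146 = (2/11)*146 = 292/11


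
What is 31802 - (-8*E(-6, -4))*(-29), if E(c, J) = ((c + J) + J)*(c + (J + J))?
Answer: -13670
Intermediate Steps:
E(c, J) = (c + 2*J)² (E(c, J) = ((J + c) + J)*(c + 2*J) = (c + 2*J)*(c + 2*J) = (c + 2*J)²)
31802 - (-8*E(-6, -4))*(-29) = 31802 - (-8*(-6 + 2*(-4))²)*(-29) = 31802 - (-8*(-6 - 8)²)*(-29) = 31802 - (-8*(-14)²)*(-29) = 31802 - (-8*196)*(-29) = 31802 - (-1568)*(-29) = 31802 - 1*45472 = 31802 - 45472 = -13670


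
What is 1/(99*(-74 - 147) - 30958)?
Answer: -1/52837 ≈ -1.8926e-5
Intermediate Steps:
1/(99*(-74 - 147) - 30958) = 1/(99*(-221) - 30958) = 1/(-21879 - 30958) = 1/(-52837) = -1/52837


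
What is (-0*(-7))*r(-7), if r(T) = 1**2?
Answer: 0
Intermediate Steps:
r(T) = 1
(-0*(-7))*r(-7) = -0*(-7)*1 = -56*0*1 = 0*1 = 0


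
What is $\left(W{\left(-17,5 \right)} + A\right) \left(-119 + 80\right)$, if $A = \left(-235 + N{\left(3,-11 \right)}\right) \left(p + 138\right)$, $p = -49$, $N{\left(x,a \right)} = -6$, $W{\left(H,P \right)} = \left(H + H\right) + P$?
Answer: $837642$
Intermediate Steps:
$W{\left(H,P \right)} = P + 2 H$ ($W{\left(H,P \right)} = 2 H + P = P + 2 H$)
$A = -21449$ ($A = \left(-235 - 6\right) \left(-49 + 138\right) = \left(-241\right) 89 = -21449$)
$\left(W{\left(-17,5 \right)} + A\right) \left(-119 + 80\right) = \left(\left(5 + 2 \left(-17\right)\right) - 21449\right) \left(-119 + 80\right) = \left(\left(5 - 34\right) - 21449\right) \left(-39\right) = \left(-29 - 21449\right) \left(-39\right) = \left(-21478\right) \left(-39\right) = 837642$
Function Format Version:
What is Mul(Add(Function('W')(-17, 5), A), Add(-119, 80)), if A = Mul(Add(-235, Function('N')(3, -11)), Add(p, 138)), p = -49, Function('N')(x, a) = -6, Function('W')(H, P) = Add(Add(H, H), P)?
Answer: 837642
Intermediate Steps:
Function('W')(H, P) = Add(P, Mul(2, H)) (Function('W')(H, P) = Add(Mul(2, H), P) = Add(P, Mul(2, H)))
A = -21449 (A = Mul(Add(-235, -6), Add(-49, 138)) = Mul(-241, 89) = -21449)
Mul(Add(Function('W')(-17, 5), A), Add(-119, 80)) = Mul(Add(Add(5, Mul(2, -17)), -21449), Add(-119, 80)) = Mul(Add(Add(5, -34), -21449), -39) = Mul(Add(-29, -21449), -39) = Mul(-21478, -39) = 837642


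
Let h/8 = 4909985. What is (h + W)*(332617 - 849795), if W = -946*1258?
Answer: -19699212790536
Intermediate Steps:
h = 39279880 (h = 8*4909985 = 39279880)
W = -1190068
(h + W)*(332617 - 849795) = (39279880 - 1190068)*(332617 - 849795) = 38089812*(-517178) = -19699212790536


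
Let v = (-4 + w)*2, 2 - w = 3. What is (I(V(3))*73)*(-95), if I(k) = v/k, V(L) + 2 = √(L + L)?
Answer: 69350 + 34675*√6 ≈ 1.5429e+5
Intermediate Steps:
w = -1 (w = 2 - 1*3 = 2 - 3 = -1)
V(L) = -2 + √2*√L (V(L) = -2 + √(L + L) = -2 + √(2*L) = -2 + √2*√L)
v = -10 (v = (-4 - 1)*2 = -5*2 = -10)
I(k) = -10/k
(I(V(3))*73)*(-95) = (-10/(-2 + √2*√3)*73)*(-95) = (-10/(-2 + √6)*73)*(-95) = -730/(-2 + √6)*(-95) = 69350/(-2 + √6)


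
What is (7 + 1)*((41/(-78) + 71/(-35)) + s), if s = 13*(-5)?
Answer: -737692/1365 ≈ -540.43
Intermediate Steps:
s = -65
(7 + 1)*((41/(-78) + 71/(-35)) + s) = (7 + 1)*((41/(-78) + 71/(-35)) - 65) = 8*((41*(-1/78) + 71*(-1/35)) - 65) = 8*((-41/78 - 71/35) - 65) = 8*(-6973/2730 - 65) = 8*(-184423/2730) = -737692/1365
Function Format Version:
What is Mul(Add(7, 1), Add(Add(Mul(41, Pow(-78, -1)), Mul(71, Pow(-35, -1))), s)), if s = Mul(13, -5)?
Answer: Rational(-737692, 1365) ≈ -540.43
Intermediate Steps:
s = -65
Mul(Add(7, 1), Add(Add(Mul(41, Pow(-78, -1)), Mul(71, Pow(-35, -1))), s)) = Mul(Add(7, 1), Add(Add(Mul(41, Pow(-78, -1)), Mul(71, Pow(-35, -1))), -65)) = Mul(8, Add(Add(Mul(41, Rational(-1, 78)), Mul(71, Rational(-1, 35))), -65)) = Mul(8, Add(Add(Rational(-41, 78), Rational(-71, 35)), -65)) = Mul(8, Add(Rational(-6973, 2730), -65)) = Mul(8, Rational(-184423, 2730)) = Rational(-737692, 1365)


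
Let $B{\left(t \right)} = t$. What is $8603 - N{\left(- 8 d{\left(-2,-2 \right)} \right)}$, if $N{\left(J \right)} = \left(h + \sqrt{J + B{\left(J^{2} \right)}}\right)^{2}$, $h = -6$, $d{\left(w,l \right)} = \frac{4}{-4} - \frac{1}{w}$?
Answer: $8547 + 24 \sqrt{5} \approx 8600.7$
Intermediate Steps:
$d{\left(w,l \right)} = -1 - \frac{1}{w}$ ($d{\left(w,l \right)} = 4 \left(- \frac{1}{4}\right) - \frac{1}{w} = -1 - \frac{1}{w}$)
$N{\left(J \right)} = \left(-6 + \sqrt{J + J^{2}}\right)^{2}$
$8603 - N{\left(- 8 d{\left(-2,-2 \right)} \right)} = 8603 - \left(-6 + \sqrt{- 8 \frac{-1 - -2}{-2} \left(1 - 8 \frac{-1 - -2}{-2}\right)}\right)^{2} = 8603 - \left(-6 + \sqrt{- 8 \left(- \frac{-1 + 2}{2}\right) \left(1 - 8 \left(- \frac{-1 + 2}{2}\right)\right)}\right)^{2} = 8603 - \left(-6 + \sqrt{- 8 \left(\left(- \frac{1}{2}\right) 1\right) \left(1 - 8 \left(\left(- \frac{1}{2}\right) 1\right)\right)}\right)^{2} = 8603 - \left(-6 + \sqrt{\left(-8\right) \left(- \frac{1}{2}\right) \left(1 - -4\right)}\right)^{2} = 8603 - \left(-6 + \sqrt{4 \left(1 + 4\right)}\right)^{2} = 8603 - \left(-6 + \sqrt{4 \cdot 5}\right)^{2} = 8603 - \left(-6 + \sqrt{20}\right)^{2} = 8603 - \left(-6 + 2 \sqrt{5}\right)^{2}$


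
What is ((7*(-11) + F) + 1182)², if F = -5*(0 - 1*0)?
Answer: 1221025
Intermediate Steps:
F = 0 (F = -5*(0 + 0) = -5*0 = 0)
((7*(-11) + F) + 1182)² = ((7*(-11) + 0) + 1182)² = ((-77 + 0) + 1182)² = (-77 + 1182)² = 1105² = 1221025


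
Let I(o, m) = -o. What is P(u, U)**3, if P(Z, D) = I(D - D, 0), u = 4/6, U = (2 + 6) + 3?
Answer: 0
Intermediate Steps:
U = 11 (U = 8 + 3 = 11)
u = 2/3 (u = 4*(1/6) = 2/3 ≈ 0.66667)
P(Z, D) = 0 (P(Z, D) = -(D - D) = -1*0 = 0)
P(u, U)**3 = 0**3 = 0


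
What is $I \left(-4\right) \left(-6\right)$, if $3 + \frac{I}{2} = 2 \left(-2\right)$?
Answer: $-336$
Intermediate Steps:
$I = -14$ ($I = -6 + 2 \cdot 2 \left(-2\right) = -6 + 2 \left(-4\right) = -6 - 8 = -14$)
$I \left(-4\right) \left(-6\right) = \left(-14\right) \left(-4\right) \left(-6\right) = 56 \left(-6\right) = -336$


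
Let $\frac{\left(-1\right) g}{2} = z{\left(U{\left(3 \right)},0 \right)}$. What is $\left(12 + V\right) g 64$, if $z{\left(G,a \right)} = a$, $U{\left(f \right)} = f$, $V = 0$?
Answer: $0$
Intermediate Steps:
$g = 0$ ($g = \left(-2\right) 0 = 0$)
$\left(12 + V\right) g 64 = \left(12 + 0\right) 0 \cdot 64 = 12 \cdot 0 \cdot 64 = 0 \cdot 64 = 0$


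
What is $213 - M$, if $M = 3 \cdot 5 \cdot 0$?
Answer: $213$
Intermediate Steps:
$M = 0$ ($M = 15 \cdot 0 = 0$)
$213 - M = 213 - 0 = 213 + 0 = 213$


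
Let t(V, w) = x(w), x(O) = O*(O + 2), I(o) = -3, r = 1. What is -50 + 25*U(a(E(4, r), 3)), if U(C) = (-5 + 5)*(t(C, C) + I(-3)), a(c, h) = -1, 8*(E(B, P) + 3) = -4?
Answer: -50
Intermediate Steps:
x(O) = O*(2 + O)
t(V, w) = w*(2 + w)
E(B, P) = -7/2 (E(B, P) = -3 + (⅛)*(-4) = -3 - ½ = -7/2)
U(C) = 0 (U(C) = (-5 + 5)*(C*(2 + C) - 3) = 0*(-3 + C*(2 + C)) = 0)
-50 + 25*U(a(E(4, r), 3)) = -50 + 25*0 = -50 + 0 = -50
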